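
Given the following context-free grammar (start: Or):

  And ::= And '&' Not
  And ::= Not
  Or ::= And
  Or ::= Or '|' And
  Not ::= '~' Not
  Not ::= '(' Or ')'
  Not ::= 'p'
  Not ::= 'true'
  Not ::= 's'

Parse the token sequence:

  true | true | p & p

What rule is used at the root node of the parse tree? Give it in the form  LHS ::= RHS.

Or ::= Or '|' And

[Or [Or [Or [And [Not true]]] | [And [Not true]]] | [And [And [Not p]] & [Not p]]]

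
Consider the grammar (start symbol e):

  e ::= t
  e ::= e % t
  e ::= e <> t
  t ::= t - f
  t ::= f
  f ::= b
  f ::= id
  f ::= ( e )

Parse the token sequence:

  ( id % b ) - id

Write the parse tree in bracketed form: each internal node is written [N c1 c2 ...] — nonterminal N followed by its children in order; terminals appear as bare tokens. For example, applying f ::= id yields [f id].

e
t
t - f
f - f
( e ) - f
( e % t ) - f
( t % t ) - f
( f % t ) - f
( id % t ) - f
( id % f ) - f
( id % b ) - f
( id % b ) - id

[e [t [t [f ( [e [e [t [f id]]] % [t [f b]]] )]] - [f id]]]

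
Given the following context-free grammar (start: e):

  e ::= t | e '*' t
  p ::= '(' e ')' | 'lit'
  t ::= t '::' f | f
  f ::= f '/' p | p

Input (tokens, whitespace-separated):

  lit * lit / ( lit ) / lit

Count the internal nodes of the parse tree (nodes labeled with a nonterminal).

16

[e [e [t [f [p lit]]]] * [t [f [f [f [p lit]] / [p ( [e [t [f [p lit]]]] )]] / [p lit]]]]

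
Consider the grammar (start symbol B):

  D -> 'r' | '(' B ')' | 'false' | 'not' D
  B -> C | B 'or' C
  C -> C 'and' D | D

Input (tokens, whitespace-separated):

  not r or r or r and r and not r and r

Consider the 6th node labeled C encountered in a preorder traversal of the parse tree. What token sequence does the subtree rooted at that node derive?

r

[B [B [B [C [D not [D r]]]] or [C [D r]]] or [C [C [C [C [D r]] and [D r]] and [D not [D r]]] and [D r]]]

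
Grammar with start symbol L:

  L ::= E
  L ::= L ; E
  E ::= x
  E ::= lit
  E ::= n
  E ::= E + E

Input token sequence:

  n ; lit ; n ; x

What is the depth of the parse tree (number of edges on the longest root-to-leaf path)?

[L [L [L [L [E n]] ; [E lit]] ; [E n]] ; [E x]]

5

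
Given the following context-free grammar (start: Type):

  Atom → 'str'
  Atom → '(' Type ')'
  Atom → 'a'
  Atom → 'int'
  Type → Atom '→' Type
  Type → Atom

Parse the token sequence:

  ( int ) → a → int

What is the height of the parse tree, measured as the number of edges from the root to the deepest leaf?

[Type [Atom ( [Type [Atom int]] )] → [Type [Atom a] → [Type [Atom int]]]]

4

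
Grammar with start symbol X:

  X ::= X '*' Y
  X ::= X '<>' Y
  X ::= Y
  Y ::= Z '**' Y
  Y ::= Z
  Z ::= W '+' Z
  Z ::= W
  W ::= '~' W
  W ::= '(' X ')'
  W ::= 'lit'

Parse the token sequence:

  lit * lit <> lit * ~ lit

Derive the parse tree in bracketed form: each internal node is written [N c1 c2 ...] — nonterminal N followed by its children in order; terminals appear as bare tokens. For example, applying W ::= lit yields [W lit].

X
X * Y
X <> Y * Y
X * Y <> Y * Y
Y * Y <> Y * Y
Z * Y <> Y * Y
W * Y <> Y * Y
lit * Y <> Y * Y
lit * Z <> Y * Y
lit * W <> Y * Y
lit * lit <> Y * Y
lit * lit <> Z * Y
lit * lit <> W * Y
lit * lit <> lit * Y
lit * lit <> lit * Z
lit * lit <> lit * W
lit * lit <> lit * ~ W
lit * lit <> lit * ~ lit

[X [X [X [X [Y [Z [W lit]]]] * [Y [Z [W lit]]]] <> [Y [Z [W lit]]]] * [Y [Z [W ~ [W lit]]]]]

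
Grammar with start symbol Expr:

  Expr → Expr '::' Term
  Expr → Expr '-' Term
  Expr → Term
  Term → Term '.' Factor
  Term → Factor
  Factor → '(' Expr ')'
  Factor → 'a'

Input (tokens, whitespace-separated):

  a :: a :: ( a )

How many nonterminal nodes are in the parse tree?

[Expr [Expr [Expr [Term [Factor a]]] :: [Term [Factor a]]] :: [Term [Factor ( [Expr [Term [Factor a]]] )]]]

12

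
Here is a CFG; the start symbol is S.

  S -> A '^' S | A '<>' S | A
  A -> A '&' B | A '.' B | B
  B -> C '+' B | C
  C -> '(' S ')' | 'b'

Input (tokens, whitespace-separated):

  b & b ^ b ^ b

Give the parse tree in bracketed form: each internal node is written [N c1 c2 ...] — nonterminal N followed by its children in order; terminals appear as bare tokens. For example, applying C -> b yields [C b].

S
A ^ S
A & B ^ S
B & B ^ S
C & B ^ S
b & B ^ S
b & C ^ S
b & b ^ S
b & b ^ A ^ S
b & b ^ B ^ S
b & b ^ C ^ S
b & b ^ b ^ S
b & b ^ b ^ A
b & b ^ b ^ B
b & b ^ b ^ C
b & b ^ b ^ b

[S [A [A [B [C b]]] & [B [C b]]] ^ [S [A [B [C b]]] ^ [S [A [B [C b]]]]]]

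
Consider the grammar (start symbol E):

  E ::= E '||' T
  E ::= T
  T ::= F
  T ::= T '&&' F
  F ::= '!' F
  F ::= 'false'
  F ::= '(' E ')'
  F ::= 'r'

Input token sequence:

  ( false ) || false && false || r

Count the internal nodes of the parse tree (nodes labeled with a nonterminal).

14

[E [E [E [T [F ( [E [T [F false]]] )]]] || [T [T [F false]] && [F false]]] || [T [F r]]]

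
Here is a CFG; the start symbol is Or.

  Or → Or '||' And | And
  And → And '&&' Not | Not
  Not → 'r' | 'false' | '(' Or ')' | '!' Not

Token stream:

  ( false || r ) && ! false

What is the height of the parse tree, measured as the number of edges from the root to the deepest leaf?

8

[Or [And [And [Not ( [Or [Or [And [Not false]]] || [And [Not r]]] )]] && [Not ! [Not false]]]]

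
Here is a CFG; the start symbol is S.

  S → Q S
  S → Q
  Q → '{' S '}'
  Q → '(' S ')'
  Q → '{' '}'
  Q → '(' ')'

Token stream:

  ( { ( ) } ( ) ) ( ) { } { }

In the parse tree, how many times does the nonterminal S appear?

[S [Q ( [S [Q { [S [Q ( )]] }] [S [Q ( )]]] )] [S [Q ( )] [S [Q { }] [S [Q { }]]]]]

7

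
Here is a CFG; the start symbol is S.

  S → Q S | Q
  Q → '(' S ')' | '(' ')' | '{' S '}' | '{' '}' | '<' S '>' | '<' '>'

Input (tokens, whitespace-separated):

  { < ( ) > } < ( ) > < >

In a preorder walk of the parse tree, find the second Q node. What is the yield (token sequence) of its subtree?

< ( ) >

[S [Q { [S [Q < [S [Q ( )]] >]] }] [S [Q < [S [Q ( )]] >] [S [Q < >]]]]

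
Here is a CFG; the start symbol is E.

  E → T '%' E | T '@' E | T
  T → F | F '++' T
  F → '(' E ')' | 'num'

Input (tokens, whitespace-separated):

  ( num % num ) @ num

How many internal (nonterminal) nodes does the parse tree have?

[E [T [F ( [E [T [F num]] % [E [T [F num]]]] )]] @ [E [T [F num]]]]

12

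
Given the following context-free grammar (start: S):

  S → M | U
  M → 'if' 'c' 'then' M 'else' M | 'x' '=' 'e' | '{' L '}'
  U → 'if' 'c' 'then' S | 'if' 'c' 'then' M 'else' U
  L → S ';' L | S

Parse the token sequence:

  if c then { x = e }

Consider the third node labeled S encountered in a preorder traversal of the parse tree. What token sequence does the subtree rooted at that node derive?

[S [U if c then [S [M { [L [S [M x = e]]] }]]]]

x = e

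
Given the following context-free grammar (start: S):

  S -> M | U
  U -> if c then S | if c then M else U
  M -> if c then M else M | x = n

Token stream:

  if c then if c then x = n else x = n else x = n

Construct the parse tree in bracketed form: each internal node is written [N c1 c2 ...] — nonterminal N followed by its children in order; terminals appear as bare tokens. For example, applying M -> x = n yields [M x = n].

S
M
if c then M else M
if c then if c then M else M else M
if c then if c then x = n else M else M
if c then if c then x = n else x = n else M
if c then if c then x = n else x = n else x = n

[S [M if c then [M if c then [M x = n] else [M x = n]] else [M x = n]]]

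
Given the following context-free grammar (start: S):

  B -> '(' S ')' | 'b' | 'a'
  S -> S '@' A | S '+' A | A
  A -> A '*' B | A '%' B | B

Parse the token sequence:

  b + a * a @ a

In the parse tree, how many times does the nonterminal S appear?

[S [S [S [A [B b]]] + [A [A [B a]] * [B a]]] @ [A [B a]]]

3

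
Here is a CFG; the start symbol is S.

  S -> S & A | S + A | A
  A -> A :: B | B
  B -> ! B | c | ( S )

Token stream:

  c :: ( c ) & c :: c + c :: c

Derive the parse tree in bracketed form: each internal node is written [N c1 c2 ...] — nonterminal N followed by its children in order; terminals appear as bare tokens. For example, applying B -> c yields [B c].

[S [S [S [A [A [B c]] :: [B ( [S [A [B c]]] )]]] & [A [A [B c]] :: [B c]]] + [A [A [B c]] :: [B c]]]

S
S + A
S & A + A
A & A + A
A :: B & A + A
B :: B & A + A
c :: B & A + A
c :: ( S ) & A + A
c :: ( A ) & A + A
c :: ( B ) & A + A
c :: ( c ) & A + A
c :: ( c ) & A :: B + A
c :: ( c ) & B :: B + A
c :: ( c ) & c :: B + A
c :: ( c ) & c :: c + A
c :: ( c ) & c :: c + A :: B
c :: ( c ) & c :: c + B :: B
c :: ( c ) & c :: c + c :: B
c :: ( c ) & c :: c + c :: c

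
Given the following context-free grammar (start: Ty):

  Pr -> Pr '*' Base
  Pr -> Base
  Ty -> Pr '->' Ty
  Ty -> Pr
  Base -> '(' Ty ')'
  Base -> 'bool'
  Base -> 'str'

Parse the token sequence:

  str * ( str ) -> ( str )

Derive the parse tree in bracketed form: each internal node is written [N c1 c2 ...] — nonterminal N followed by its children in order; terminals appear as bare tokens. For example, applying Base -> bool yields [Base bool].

Ty
Pr -> Ty
Pr * Base -> Ty
Base * Base -> Ty
str * Base -> Ty
str * ( Ty ) -> Ty
str * ( Pr ) -> Ty
str * ( Base ) -> Ty
str * ( str ) -> Ty
str * ( str ) -> Pr
str * ( str ) -> Base
str * ( str ) -> ( Ty )
str * ( str ) -> ( Pr )
str * ( str ) -> ( Base )
str * ( str ) -> ( str )

[Ty [Pr [Pr [Base str]] * [Base ( [Ty [Pr [Base str]]] )]] -> [Ty [Pr [Base ( [Ty [Pr [Base str]]] )]]]]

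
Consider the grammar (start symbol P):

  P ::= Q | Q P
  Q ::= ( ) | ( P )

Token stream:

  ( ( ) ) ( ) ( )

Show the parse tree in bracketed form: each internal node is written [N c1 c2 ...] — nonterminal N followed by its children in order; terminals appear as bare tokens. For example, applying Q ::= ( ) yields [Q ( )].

P
Q P
( P ) P
( Q ) P
( ( ) ) P
( ( ) ) Q P
( ( ) ) ( ) P
( ( ) ) ( ) Q
( ( ) ) ( ) ( )

[P [Q ( [P [Q ( )]] )] [P [Q ( )] [P [Q ( )]]]]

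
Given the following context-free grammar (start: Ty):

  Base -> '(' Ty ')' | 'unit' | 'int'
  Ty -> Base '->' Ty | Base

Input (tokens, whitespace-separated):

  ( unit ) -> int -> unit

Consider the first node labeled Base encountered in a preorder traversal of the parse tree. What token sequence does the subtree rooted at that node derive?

( unit )

[Ty [Base ( [Ty [Base unit]] )] -> [Ty [Base int] -> [Ty [Base unit]]]]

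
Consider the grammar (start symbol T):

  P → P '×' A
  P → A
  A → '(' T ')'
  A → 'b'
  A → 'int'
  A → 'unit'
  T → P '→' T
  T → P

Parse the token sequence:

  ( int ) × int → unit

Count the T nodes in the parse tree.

3

[T [P [P [A ( [T [P [A int]]] )]] × [A int]] → [T [P [A unit]]]]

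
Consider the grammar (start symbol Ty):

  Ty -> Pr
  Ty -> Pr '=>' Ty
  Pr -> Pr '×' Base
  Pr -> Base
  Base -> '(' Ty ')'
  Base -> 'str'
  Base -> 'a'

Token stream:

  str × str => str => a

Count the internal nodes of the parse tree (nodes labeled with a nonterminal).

[Ty [Pr [Pr [Base str]] × [Base str]] => [Ty [Pr [Base str]] => [Ty [Pr [Base a]]]]]

11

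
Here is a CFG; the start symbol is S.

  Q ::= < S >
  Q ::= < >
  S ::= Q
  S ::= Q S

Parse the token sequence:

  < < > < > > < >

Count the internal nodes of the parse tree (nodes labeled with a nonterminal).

8

[S [Q < [S [Q < >] [S [Q < >]]] >] [S [Q < >]]]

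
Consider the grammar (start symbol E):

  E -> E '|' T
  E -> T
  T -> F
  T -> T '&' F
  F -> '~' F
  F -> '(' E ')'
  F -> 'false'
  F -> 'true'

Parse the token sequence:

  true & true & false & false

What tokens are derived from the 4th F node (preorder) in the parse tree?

[E [T [T [T [T [F true]] & [F true]] & [F false]] & [F false]]]

false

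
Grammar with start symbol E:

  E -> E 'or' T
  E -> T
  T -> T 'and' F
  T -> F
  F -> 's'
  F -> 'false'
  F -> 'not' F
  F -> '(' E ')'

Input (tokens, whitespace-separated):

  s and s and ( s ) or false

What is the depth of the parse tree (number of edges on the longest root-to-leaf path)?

7

[E [E [T [T [T [F s]] and [F s]] and [F ( [E [T [F s]]] )]]] or [T [F false]]]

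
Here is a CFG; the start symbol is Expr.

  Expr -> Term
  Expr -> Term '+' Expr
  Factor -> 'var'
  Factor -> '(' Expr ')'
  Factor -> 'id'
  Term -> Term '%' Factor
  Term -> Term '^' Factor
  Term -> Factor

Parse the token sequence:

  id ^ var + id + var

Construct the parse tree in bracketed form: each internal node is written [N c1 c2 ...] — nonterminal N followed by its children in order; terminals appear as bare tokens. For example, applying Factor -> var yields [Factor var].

Expr
Term + Expr
Term ^ Factor + Expr
Factor ^ Factor + Expr
id ^ Factor + Expr
id ^ var + Expr
id ^ var + Term + Expr
id ^ var + Factor + Expr
id ^ var + id + Expr
id ^ var + id + Term
id ^ var + id + Factor
id ^ var + id + var

[Expr [Term [Term [Factor id]] ^ [Factor var]] + [Expr [Term [Factor id]] + [Expr [Term [Factor var]]]]]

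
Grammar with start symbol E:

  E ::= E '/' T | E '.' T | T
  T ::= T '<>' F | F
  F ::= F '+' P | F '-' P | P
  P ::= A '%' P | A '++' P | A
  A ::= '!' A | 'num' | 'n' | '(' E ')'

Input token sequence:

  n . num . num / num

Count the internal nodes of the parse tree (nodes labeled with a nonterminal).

[E [E [E [E [T [F [P [A n]]]]] . [T [F [P [A num]]]]] . [T [F [P [A num]]]]] / [T [F [P [A num]]]]]

20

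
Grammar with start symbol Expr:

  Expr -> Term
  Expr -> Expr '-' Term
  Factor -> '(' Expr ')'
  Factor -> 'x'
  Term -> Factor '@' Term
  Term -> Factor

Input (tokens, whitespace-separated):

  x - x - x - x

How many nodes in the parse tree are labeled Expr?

4

[Expr [Expr [Expr [Expr [Term [Factor x]]] - [Term [Factor x]]] - [Term [Factor x]]] - [Term [Factor x]]]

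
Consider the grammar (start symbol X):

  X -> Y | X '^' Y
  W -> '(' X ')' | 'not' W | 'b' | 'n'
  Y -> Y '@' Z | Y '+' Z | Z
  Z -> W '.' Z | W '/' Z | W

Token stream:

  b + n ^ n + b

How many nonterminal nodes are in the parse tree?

14

[X [X [Y [Y [Z [W b]]] + [Z [W n]]]] ^ [Y [Y [Z [W n]]] + [Z [W b]]]]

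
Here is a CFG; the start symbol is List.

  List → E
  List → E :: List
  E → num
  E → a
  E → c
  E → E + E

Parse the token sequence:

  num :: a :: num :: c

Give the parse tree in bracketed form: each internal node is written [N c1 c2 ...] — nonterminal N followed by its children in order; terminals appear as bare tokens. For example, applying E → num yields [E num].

List
E :: List
num :: List
num :: E :: List
num :: a :: List
num :: a :: E :: List
num :: a :: num :: List
num :: a :: num :: E
num :: a :: num :: c

[List [E num] :: [List [E a] :: [List [E num] :: [List [E c]]]]]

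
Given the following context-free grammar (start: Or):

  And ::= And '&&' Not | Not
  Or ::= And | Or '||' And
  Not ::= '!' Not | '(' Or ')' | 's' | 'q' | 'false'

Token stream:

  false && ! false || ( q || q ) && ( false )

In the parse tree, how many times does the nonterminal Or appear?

5

[Or [Or [And [And [Not false]] && [Not ! [Not false]]]] || [And [And [Not ( [Or [Or [And [Not q]]] || [And [Not q]]] )]] && [Not ( [Or [And [Not false]]] )]]]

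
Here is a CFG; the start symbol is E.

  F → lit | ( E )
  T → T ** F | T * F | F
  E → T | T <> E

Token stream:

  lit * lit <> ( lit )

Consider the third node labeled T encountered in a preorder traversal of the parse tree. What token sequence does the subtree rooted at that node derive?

( lit )

[E [T [T [F lit]] * [F lit]] <> [E [T [F ( [E [T [F lit]]] )]]]]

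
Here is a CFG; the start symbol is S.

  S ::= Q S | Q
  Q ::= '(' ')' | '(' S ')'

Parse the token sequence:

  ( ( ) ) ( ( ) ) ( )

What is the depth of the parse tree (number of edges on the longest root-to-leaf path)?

5

[S [Q ( [S [Q ( )]] )] [S [Q ( [S [Q ( )]] )] [S [Q ( )]]]]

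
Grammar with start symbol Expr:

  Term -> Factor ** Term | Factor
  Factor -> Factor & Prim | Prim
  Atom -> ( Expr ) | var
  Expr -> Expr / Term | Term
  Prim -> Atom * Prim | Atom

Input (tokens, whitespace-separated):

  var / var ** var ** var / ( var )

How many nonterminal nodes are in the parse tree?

28

[Expr [Expr [Expr [Term [Factor [Prim [Atom var]]]]] / [Term [Factor [Prim [Atom var]]] ** [Term [Factor [Prim [Atom var]]] ** [Term [Factor [Prim [Atom var]]]]]]] / [Term [Factor [Prim [Atom ( [Expr [Term [Factor [Prim [Atom var]]]]] )]]]]]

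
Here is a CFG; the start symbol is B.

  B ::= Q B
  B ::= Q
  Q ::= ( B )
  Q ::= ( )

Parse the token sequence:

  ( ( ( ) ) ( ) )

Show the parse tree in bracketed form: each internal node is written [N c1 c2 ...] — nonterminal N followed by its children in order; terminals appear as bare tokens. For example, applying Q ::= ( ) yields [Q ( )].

B
Q
( B )
( Q B )
( ( B ) B )
( ( Q ) B )
( ( ( ) ) B )
( ( ( ) ) Q )
( ( ( ) ) ( ) )

[B [Q ( [B [Q ( [B [Q ( )]] )] [B [Q ( )]]] )]]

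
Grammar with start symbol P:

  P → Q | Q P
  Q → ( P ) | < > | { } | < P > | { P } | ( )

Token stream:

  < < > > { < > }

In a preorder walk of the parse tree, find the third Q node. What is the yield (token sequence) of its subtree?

{ < > }

[P [Q < [P [Q < >]] >] [P [Q { [P [Q < >]] }]]]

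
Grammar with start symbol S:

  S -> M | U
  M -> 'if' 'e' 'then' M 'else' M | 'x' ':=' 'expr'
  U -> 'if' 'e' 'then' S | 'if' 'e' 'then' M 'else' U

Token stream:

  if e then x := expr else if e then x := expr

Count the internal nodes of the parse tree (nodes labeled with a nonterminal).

[S [U if e then [M x := expr] else [U if e then [S [M x := expr]]]]]

6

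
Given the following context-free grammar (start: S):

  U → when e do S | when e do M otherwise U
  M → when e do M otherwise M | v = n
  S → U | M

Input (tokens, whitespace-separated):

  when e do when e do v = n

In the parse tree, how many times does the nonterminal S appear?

[S [U when e do [S [U when e do [S [M v = n]]]]]]

3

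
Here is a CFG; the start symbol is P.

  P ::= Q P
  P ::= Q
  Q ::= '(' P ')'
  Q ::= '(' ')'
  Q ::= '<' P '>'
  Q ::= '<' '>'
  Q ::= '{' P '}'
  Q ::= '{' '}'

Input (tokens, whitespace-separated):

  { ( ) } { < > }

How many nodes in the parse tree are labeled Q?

[P [Q { [P [Q ( )]] }] [P [Q { [P [Q < >]] }]]]

4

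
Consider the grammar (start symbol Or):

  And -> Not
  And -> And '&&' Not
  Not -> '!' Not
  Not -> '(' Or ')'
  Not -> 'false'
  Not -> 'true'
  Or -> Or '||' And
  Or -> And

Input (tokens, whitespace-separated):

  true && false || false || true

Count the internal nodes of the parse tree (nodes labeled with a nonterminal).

[Or [Or [Or [And [And [Not true]] && [Not false]]] || [And [Not false]]] || [And [Not true]]]

11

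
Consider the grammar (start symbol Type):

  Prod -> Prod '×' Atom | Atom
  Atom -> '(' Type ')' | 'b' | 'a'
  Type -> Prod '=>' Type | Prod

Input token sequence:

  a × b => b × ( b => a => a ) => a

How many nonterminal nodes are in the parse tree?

22

[Type [Prod [Prod [Atom a]] × [Atom b]] => [Type [Prod [Prod [Atom b]] × [Atom ( [Type [Prod [Atom b]] => [Type [Prod [Atom a]] => [Type [Prod [Atom a]]]]] )]] => [Type [Prod [Atom a]]]]]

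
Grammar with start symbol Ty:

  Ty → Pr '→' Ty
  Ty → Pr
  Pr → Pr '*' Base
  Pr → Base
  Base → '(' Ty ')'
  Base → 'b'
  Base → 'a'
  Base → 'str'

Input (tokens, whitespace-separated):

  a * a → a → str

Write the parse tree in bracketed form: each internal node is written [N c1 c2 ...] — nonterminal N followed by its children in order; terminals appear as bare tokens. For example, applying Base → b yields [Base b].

Ty
Pr → Ty
Pr * Base → Ty
Base * Base → Ty
a * Base → Ty
a * a → Ty
a * a → Pr → Ty
a * a → Base → Ty
a * a → a → Ty
a * a → a → Pr
a * a → a → Base
a * a → a → str

[Ty [Pr [Pr [Base a]] * [Base a]] → [Ty [Pr [Base a]] → [Ty [Pr [Base str]]]]]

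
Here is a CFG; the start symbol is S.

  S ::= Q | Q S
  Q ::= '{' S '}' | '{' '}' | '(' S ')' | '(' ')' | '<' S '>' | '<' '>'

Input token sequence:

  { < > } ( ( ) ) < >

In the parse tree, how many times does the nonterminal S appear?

[S [Q { [S [Q < >]] }] [S [Q ( [S [Q ( )]] )] [S [Q < >]]]]

5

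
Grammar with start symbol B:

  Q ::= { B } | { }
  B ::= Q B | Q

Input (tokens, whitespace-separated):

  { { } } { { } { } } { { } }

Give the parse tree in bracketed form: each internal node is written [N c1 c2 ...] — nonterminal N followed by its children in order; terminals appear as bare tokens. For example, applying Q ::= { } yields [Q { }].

[B [Q { [B [Q { }]] }] [B [Q { [B [Q { }] [B [Q { }]]] }] [B [Q { [B [Q { }]] }]]]]

B
Q B
{ B } B
{ Q } B
{ { } } B
{ { } } Q B
{ { } } { B } B
{ { } } { Q B } B
{ { } } { { } B } B
{ { } } { { } Q } B
{ { } } { { } { } } B
{ { } } { { } { } } Q
{ { } } { { } { } } { B }
{ { } } { { } { } } { Q }
{ { } } { { } { } } { { } }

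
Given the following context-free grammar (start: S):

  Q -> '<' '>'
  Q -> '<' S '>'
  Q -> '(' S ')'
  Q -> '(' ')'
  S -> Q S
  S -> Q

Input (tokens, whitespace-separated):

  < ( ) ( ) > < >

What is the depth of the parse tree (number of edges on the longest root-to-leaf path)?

5

[S [Q < [S [Q ( )] [S [Q ( )]]] >] [S [Q < >]]]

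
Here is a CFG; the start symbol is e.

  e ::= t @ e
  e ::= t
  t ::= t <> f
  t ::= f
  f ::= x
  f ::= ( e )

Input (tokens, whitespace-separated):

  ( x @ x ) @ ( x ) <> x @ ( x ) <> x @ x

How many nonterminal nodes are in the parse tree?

28

[e [t [f ( [e [t [f x]] @ [e [t [f x]]]] )]] @ [e [t [t [f ( [e [t [f x]]] )]] <> [f x]] @ [e [t [t [f ( [e [t [f x]]] )]] <> [f x]] @ [e [t [f x]]]]]]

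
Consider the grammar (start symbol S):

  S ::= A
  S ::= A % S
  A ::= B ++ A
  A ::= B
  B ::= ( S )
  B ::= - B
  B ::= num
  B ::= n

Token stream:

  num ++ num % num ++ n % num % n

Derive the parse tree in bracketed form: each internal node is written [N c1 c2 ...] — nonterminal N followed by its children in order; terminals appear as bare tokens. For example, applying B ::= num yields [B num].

S
A % S
B ++ A % S
num ++ A % S
num ++ B % S
num ++ num % S
num ++ num % A % S
num ++ num % B ++ A % S
num ++ num % num ++ A % S
num ++ num % num ++ B % S
num ++ num % num ++ n % S
num ++ num % num ++ n % A % S
num ++ num % num ++ n % B % S
num ++ num % num ++ n % num % S
num ++ num % num ++ n % num % A
num ++ num % num ++ n % num % B
num ++ num % num ++ n % num % n

[S [A [B num] ++ [A [B num]]] % [S [A [B num] ++ [A [B n]]] % [S [A [B num]] % [S [A [B n]]]]]]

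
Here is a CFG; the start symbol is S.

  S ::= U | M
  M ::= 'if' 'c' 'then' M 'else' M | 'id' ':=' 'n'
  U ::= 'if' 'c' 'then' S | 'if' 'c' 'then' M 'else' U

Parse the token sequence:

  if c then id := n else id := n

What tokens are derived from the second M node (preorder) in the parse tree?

[S [M if c then [M id := n] else [M id := n]]]

id := n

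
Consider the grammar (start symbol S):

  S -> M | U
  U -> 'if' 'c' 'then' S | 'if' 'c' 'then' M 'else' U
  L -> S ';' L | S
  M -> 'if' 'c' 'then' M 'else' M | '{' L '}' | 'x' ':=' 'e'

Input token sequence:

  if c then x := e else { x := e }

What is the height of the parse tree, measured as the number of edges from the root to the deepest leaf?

6

[S [M if c then [M x := e] else [M { [L [S [M x := e]]] }]]]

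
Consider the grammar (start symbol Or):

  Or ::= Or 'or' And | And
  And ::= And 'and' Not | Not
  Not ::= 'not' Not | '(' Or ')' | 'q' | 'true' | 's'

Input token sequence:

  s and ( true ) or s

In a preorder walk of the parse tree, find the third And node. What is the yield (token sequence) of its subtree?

[Or [Or [And [And [Not s]] and [Not ( [Or [And [Not true]]] )]]] or [And [Not s]]]

true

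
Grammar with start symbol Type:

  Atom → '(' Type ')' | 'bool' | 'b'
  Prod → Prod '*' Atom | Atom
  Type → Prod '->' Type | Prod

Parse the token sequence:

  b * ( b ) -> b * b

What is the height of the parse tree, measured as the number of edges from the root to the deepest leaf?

[Type [Prod [Prod [Atom b]] * [Atom ( [Type [Prod [Atom b]]] )]] -> [Type [Prod [Prod [Atom b]] * [Atom b]]]]

6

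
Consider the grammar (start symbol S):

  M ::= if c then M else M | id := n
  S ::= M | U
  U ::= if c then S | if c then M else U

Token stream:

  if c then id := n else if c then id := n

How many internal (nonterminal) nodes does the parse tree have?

6

[S [U if c then [M id := n] else [U if c then [S [M id := n]]]]]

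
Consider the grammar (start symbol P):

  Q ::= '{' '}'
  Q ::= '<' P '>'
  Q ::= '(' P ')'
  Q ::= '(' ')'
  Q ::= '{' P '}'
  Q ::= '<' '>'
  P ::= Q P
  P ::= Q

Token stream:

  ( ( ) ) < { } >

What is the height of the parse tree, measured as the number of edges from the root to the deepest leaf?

[P [Q ( [P [Q ( )]] )] [P [Q < [P [Q { }]] >]]]

5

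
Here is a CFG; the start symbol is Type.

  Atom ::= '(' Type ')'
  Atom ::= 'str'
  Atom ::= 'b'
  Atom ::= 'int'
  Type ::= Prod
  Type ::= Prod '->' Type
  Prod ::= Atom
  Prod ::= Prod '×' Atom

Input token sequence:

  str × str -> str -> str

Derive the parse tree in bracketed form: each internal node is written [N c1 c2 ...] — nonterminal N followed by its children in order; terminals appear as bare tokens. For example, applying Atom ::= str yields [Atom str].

Type
Prod -> Type
Prod × Atom -> Type
Atom × Atom -> Type
str × Atom -> Type
str × str -> Type
str × str -> Prod -> Type
str × str -> Atom -> Type
str × str -> str -> Type
str × str -> str -> Prod
str × str -> str -> Atom
str × str -> str -> str

[Type [Prod [Prod [Atom str]] × [Atom str]] -> [Type [Prod [Atom str]] -> [Type [Prod [Atom str]]]]]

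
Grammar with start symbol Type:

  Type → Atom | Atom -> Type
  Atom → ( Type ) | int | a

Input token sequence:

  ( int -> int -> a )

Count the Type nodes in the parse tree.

[Type [Atom ( [Type [Atom int] -> [Type [Atom int] -> [Type [Atom a]]]] )]]

4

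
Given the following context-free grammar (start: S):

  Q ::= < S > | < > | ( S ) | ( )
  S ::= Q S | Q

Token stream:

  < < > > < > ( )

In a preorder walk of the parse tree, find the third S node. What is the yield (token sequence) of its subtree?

[S [Q < [S [Q < >]] >] [S [Q < >] [S [Q ( )]]]]

< > ( )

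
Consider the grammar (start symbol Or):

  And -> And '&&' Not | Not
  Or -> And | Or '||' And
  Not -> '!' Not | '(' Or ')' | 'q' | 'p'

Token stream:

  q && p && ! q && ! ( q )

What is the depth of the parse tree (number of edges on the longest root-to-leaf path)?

7

[Or [And [And [And [And [Not q]] && [Not p]] && [Not ! [Not q]]] && [Not ! [Not ( [Or [And [Not q]]] )]]]]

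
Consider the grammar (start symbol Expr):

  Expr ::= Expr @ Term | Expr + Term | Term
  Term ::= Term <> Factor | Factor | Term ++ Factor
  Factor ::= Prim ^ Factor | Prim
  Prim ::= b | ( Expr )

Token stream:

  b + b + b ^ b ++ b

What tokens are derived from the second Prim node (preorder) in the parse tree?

b

[Expr [Expr [Expr [Term [Factor [Prim b]]]] + [Term [Factor [Prim b]]]] + [Term [Term [Factor [Prim b] ^ [Factor [Prim b]]]] ++ [Factor [Prim b]]]]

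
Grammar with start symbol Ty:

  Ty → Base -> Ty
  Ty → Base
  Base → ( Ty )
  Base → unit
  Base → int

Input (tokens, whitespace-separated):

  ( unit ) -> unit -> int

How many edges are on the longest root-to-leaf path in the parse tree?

[Ty [Base ( [Ty [Base unit]] )] -> [Ty [Base unit] -> [Ty [Base int]]]]

4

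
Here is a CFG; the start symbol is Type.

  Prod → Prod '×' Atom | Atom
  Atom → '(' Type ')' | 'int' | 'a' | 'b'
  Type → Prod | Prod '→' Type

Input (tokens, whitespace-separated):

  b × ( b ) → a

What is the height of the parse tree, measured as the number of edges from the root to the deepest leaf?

6

[Type [Prod [Prod [Atom b]] × [Atom ( [Type [Prod [Atom b]]] )]] → [Type [Prod [Atom a]]]]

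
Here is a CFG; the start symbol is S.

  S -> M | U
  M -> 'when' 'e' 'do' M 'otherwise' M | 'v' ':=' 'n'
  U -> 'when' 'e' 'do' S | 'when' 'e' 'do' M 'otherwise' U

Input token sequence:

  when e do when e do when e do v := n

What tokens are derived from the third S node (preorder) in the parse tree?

when e do v := n

[S [U when e do [S [U when e do [S [U when e do [S [M v := n]]]]]]]]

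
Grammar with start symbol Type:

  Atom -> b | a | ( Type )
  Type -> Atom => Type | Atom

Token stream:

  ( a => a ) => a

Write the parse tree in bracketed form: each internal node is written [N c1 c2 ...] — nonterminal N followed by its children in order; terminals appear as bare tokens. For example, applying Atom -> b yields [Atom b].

[Type [Atom ( [Type [Atom a] => [Type [Atom a]]] )] => [Type [Atom a]]]

Type
Atom => Type
( Type ) => Type
( Atom => Type ) => Type
( a => Type ) => Type
( a => Atom ) => Type
( a => a ) => Type
( a => a ) => Atom
( a => a ) => a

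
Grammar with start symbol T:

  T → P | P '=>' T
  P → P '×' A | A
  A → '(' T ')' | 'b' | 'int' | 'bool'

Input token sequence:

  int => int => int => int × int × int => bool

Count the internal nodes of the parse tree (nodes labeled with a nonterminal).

[T [P [A int]] => [T [P [A int]] => [T [P [A int]] => [T [P [P [P [A int]] × [A int]] × [A int]] => [T [P [A bool]]]]]]]

19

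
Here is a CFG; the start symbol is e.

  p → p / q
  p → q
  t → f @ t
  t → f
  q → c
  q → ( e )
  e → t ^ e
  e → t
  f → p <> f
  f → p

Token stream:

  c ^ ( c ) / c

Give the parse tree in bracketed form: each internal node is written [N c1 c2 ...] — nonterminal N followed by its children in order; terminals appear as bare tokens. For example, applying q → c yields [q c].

[e [t [f [p [q c]]]] ^ [e [t [f [p [p [q ( [e [t [f [p [q c]]]]] )]] / [q c]]]]]]

e
t ^ e
f ^ e
p ^ e
q ^ e
c ^ e
c ^ t
c ^ f
c ^ p
c ^ p / q
c ^ q / q
c ^ ( e ) / q
c ^ ( t ) / q
c ^ ( f ) / q
c ^ ( p ) / q
c ^ ( q ) / q
c ^ ( c ) / q
c ^ ( c ) / c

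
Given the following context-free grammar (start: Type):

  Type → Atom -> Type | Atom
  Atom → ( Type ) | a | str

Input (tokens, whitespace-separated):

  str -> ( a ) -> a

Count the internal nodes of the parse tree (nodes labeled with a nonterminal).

[Type [Atom str] -> [Type [Atom ( [Type [Atom a]] )] -> [Type [Atom a]]]]

8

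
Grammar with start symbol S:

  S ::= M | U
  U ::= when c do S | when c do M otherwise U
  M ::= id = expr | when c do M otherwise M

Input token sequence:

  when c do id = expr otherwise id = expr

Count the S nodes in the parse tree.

[S [M when c do [M id = expr] otherwise [M id = expr]]]

1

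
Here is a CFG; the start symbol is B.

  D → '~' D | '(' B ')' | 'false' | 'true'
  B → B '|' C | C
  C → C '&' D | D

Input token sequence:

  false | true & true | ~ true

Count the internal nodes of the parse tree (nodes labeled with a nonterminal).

12

[B [B [B [C [D false]]] | [C [C [D true]] & [D true]]] | [C [D ~ [D true]]]]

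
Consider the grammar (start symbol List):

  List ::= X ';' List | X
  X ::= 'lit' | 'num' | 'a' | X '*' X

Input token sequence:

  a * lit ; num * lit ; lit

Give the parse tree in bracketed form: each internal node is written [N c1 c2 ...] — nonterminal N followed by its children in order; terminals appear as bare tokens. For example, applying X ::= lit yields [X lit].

[List [X [X a] * [X lit]] ; [List [X [X num] * [X lit]] ; [List [X lit]]]]

List
X ; List
X * X ; List
a * X ; List
a * lit ; List
a * lit ; X ; List
a * lit ; X * X ; List
a * lit ; num * X ; List
a * lit ; num * lit ; List
a * lit ; num * lit ; X
a * lit ; num * lit ; lit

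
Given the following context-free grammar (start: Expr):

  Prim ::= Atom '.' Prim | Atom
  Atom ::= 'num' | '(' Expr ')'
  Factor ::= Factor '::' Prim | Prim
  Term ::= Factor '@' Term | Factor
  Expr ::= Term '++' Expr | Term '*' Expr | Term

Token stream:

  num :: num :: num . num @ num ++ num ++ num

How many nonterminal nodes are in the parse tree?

[Expr [Term [Factor [Factor [Factor [Prim [Atom num]]] :: [Prim [Atom num]]] :: [Prim [Atom num] . [Prim [Atom num]]]] @ [Term [Factor [Prim [Atom num]]]]] ++ [Expr [Term [Factor [Prim [Atom num]]]] ++ [Expr [Term [Factor [Prim [Atom num]]]]]]]

27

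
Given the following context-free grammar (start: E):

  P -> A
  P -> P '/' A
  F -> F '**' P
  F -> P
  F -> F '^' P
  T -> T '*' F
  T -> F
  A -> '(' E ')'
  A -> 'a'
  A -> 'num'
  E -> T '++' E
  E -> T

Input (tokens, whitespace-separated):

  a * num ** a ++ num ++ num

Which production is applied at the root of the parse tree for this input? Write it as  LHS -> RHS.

E -> T '++' E

[E [T [T [F [P [A a]]]] * [F [F [P [A num]]] ** [P [A a]]]] ++ [E [T [F [P [A num]]]] ++ [E [T [F [P [A num]]]]]]]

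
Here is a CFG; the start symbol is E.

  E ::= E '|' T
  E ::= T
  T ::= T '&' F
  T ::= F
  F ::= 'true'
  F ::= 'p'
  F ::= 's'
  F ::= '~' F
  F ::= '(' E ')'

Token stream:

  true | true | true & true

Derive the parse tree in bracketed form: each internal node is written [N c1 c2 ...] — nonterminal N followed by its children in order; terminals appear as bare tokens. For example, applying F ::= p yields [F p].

E
E | T
E | T | T
T | T | T
F | T | T
true | T | T
true | F | T
true | true | T
true | true | T & F
true | true | F & F
true | true | true & F
true | true | true & true

[E [E [E [T [F true]]] | [T [F true]]] | [T [T [F true]] & [F true]]]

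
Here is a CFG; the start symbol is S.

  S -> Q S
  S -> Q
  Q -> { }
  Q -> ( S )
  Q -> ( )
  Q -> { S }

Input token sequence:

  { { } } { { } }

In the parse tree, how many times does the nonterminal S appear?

4

[S [Q { [S [Q { }]] }] [S [Q { [S [Q { }]] }]]]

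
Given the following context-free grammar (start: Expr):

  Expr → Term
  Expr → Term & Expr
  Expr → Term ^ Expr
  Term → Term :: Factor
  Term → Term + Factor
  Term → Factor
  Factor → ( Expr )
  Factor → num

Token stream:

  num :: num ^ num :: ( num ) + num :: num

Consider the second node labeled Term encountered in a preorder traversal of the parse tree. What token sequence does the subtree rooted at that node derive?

[Expr [Term [Term [Factor num]] :: [Factor num]] ^ [Expr [Term [Term [Term [Term [Factor num]] :: [Factor ( [Expr [Term [Factor num]]] )]] + [Factor num]] :: [Factor num]]]]

num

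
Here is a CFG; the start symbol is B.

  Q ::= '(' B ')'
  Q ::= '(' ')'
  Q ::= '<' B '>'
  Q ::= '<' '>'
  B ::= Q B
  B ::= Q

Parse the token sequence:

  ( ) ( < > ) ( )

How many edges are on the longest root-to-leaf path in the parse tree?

5

[B [Q ( )] [B [Q ( [B [Q < >]] )] [B [Q ( )]]]]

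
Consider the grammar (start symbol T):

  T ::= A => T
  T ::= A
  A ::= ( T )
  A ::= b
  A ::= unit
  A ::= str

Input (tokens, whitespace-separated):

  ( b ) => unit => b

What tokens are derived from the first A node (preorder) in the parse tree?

[T [A ( [T [A b]] )] => [T [A unit] => [T [A b]]]]

( b )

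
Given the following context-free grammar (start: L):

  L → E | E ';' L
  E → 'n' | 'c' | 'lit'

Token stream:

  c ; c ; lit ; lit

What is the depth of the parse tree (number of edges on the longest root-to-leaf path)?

[L [E c] ; [L [E c] ; [L [E lit] ; [L [E lit]]]]]

5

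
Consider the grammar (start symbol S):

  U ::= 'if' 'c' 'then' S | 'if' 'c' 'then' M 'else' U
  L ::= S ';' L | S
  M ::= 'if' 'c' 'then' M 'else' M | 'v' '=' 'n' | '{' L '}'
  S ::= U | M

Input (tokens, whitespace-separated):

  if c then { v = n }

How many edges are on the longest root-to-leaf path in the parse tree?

7

[S [U if c then [S [M { [L [S [M v = n]]] }]]]]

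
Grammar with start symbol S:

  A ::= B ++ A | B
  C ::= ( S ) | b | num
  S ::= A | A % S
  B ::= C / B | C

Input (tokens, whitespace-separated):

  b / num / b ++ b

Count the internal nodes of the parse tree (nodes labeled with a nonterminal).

11

[S [A [B [C b] / [B [C num] / [B [C b]]]] ++ [A [B [C b]]]]]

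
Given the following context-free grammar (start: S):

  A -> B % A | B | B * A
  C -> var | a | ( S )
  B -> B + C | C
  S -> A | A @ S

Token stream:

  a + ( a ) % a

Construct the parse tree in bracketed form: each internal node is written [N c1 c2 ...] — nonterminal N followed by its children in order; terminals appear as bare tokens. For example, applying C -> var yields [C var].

S
A
B % A
B + C % A
C + C % A
a + C % A
a + ( S ) % A
a + ( A ) % A
a + ( B ) % A
a + ( C ) % A
a + ( a ) % A
a + ( a ) % B
a + ( a ) % C
a + ( a ) % a

[S [A [B [B [C a]] + [C ( [S [A [B [C a]]]] )]] % [A [B [C a]]]]]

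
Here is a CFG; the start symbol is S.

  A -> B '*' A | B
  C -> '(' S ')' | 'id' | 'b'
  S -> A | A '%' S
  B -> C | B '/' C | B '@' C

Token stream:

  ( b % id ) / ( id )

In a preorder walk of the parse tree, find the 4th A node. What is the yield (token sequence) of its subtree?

id

[S [A [B [B [C ( [S [A [B [C b]]] % [S [A [B [C id]]]]] )]] / [C ( [S [A [B [C id]]]] )]]]]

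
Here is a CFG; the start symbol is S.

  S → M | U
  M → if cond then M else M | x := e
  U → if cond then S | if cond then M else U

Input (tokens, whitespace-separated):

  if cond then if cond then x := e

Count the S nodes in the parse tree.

[S [U if cond then [S [U if cond then [S [M x := e]]]]]]

3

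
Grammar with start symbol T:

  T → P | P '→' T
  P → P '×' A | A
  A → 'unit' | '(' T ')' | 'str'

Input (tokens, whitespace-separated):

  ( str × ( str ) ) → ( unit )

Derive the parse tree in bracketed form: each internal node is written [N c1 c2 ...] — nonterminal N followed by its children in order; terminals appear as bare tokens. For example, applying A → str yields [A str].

[T [P [A ( [T [P [P [A str]] × [A ( [T [P [A str]]] )]]] )]] → [T [P [A ( [T [P [A unit]]] )]]]]

T
P → T
A → T
( T ) → T
( P ) → T
( P × A ) → T
( A × A ) → T
( str × A ) → T
( str × ( T ) ) → T
( str × ( P ) ) → T
( str × ( A ) ) → T
( str × ( str ) ) → T
( str × ( str ) ) → P
( str × ( str ) ) → A
( str × ( str ) ) → ( T )
( str × ( str ) ) → ( P )
( str × ( str ) ) → ( A )
( str × ( str ) ) → ( unit )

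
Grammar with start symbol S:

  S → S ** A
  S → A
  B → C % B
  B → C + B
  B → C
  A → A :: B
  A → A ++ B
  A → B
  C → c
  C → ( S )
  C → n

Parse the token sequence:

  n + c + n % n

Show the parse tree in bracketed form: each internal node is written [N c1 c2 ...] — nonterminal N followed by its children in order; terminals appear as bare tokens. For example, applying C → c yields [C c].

S
A
B
C + B
n + B
n + C + B
n + c + B
n + c + C % B
n + c + n % B
n + c + n % C
n + c + n % n

[S [A [B [C n] + [B [C c] + [B [C n] % [B [C n]]]]]]]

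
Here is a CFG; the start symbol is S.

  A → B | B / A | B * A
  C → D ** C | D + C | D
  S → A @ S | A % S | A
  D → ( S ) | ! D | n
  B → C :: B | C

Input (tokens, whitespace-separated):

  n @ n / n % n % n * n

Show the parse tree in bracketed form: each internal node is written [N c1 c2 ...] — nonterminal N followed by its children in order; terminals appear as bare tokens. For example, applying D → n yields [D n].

[S [A [B [C [D n]]]] @ [S [A [B [C [D n]]] / [A [B [C [D n]]]]] % [S [A [B [C [D n]]]] % [S [A [B [C [D n]]] * [A [B [C [D n]]]]]]]]]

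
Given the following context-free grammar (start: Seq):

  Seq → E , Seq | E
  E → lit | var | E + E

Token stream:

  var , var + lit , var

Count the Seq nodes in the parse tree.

[Seq [E var] , [Seq [E [E var] + [E lit]] , [Seq [E var]]]]

3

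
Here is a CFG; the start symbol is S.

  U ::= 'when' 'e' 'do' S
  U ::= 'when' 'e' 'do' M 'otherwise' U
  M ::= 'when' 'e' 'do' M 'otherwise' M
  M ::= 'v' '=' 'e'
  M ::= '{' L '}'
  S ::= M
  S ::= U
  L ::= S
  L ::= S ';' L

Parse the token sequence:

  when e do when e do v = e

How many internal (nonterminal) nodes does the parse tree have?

[S [U when e do [S [U when e do [S [M v = e]]]]]]

6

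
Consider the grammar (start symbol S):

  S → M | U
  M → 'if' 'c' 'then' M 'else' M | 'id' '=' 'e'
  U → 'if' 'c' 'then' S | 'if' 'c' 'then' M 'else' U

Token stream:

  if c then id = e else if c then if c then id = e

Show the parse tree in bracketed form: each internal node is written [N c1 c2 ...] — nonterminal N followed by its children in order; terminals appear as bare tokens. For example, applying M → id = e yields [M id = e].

S
U
if c then M else U
if c then id = e else U
if c then id = e else if c then S
if c then id = e else if c then U
if c then id = e else if c then if c then S
if c then id = e else if c then if c then M
if c then id = e else if c then if c then id = e

[S [U if c then [M id = e] else [U if c then [S [U if c then [S [M id = e]]]]]]]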